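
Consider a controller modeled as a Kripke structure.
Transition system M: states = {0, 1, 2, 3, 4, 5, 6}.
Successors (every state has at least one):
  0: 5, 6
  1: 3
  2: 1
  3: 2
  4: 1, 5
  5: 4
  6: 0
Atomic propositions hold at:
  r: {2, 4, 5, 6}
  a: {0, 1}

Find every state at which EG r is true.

{4, 5}

EG r: greatest fixpoint, start Z0 = {2, 4, 5, 6}, keep only states in Sat with some successor in Z. Z1 = {4, 5}; fixed.
Sat(EG r) = {4, 5}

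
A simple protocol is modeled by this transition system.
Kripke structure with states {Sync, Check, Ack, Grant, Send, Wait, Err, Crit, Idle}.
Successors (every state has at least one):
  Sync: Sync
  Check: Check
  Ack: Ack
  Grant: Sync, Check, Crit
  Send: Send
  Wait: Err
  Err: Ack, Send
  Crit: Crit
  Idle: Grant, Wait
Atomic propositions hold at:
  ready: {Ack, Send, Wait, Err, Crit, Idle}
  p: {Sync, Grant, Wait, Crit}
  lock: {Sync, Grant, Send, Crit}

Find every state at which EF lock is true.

{Sync, Grant, Send, Wait, Err, Crit, Idle}

EF lock: least fixpoint, start Z0 = {Sync, Grant, Send, Crit}, add states with some successor in Z. Z1 = {Sync, Grant, Send, Err, Crit, Idle}; Z2 = {Sync, Grant, Send, Wait, Err, Crit, Idle}; fixed.
Sat(EF lock) = {Sync, Grant, Send, Wait, Err, Crit, Idle}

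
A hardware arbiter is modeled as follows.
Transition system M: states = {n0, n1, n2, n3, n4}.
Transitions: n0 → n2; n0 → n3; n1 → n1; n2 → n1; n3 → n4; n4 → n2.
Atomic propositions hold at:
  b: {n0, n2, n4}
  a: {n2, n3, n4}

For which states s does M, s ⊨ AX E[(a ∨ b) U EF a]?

Sat(a ∨ b) = {n0, n2, n3, n4}
EF a: least fixpoint, start Z0 = {n2, n3, n4}, add states with some successor in Z. Z1 = {n0, n2, n3, n4}; fixed.
Sat(EF a) = {n0, n2, n3, n4}
E[(a ∨ b) U EF a]: least fixpoint, start Z0 = Sat(EF a) = {n0, n2, n3, n4}, add states in Sat(a ∨ b) with some successor in Z. Already a fixed point.
Sat(E[(a ∨ b) U EF a]) = {n0, n2, n3, n4}
Sat(AX E[(a ∨ b) U EF a]) = {s : every successor in {n0, n2, n3, n4}} = {n0, n3, n4}

{n0, n3, n4}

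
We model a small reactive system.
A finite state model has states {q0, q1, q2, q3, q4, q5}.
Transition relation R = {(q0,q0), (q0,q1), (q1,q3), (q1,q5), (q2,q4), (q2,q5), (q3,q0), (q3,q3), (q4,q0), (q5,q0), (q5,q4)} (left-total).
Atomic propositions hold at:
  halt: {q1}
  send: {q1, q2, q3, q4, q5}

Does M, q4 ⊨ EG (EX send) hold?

No

Sat(EX send) = {s : some successor in {q1, q2, q3, q4, q5}} = {q0, q1, q2, q3, q5}
EG (EX send): greatest fixpoint, start Z0 = {q0, q1, q2, q3, q5}, keep only states in Sat with some successor in Z. Already a fixed point.
Sat(EG (EX send)) = {q0, q1, q2, q3, q5}
q4 ∉ Sat(EG (EX send)) = {q0, q1, q2, q3, q5}, so the formula does not hold at q4.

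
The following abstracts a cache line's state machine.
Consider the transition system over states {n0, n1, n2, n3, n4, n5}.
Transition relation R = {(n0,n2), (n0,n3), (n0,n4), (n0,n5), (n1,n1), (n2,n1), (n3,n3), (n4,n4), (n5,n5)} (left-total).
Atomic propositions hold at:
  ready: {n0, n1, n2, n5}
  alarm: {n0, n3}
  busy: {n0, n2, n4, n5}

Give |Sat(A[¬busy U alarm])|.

2

Sat(¬busy) = {n1, n3}
A[¬busy U alarm]: least fixpoint, start Z0 = Sat(alarm) = {n0, n3}, add states in Sat(¬busy) with every successor in Z. Already a fixed point.
Sat(A[¬busy U alarm]) = {n0, n3}
|Sat(A[¬busy U alarm])| = |{n0, n3}| = 2.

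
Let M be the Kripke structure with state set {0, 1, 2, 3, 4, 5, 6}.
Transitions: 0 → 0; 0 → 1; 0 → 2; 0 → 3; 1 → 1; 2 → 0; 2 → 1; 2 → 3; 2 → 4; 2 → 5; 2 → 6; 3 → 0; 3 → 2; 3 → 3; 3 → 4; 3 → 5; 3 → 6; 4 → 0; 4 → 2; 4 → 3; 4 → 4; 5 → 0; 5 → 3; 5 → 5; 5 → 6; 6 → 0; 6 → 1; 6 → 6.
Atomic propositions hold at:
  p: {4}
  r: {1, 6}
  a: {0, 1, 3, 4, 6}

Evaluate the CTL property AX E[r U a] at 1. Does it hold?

Yes

E[r U a]: least fixpoint, start Z0 = Sat(a) = {0, 1, 3, 4, 6}, add states in Sat(r) with some successor in Z. Already a fixed point.
Sat(E[r U a]) = {0, 1, 3, 4, 6}
Sat(AX E[r U a]) = {s : every successor in {0, 1, 3, 4, 6}} = {1, 6}
1 ∈ Sat(AX E[r U a]) = {1, 6}, so the formula holds at 1.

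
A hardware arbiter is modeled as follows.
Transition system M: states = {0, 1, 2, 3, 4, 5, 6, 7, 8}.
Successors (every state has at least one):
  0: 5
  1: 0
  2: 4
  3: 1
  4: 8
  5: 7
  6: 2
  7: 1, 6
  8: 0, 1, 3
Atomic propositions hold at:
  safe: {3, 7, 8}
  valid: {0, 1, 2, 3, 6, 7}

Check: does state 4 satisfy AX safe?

Yes

Sat(AX safe) = {s : every successor in {3, 7, 8}} = {4, 5}
4 ∈ Sat(AX safe) = {4, 5}, so the formula holds at 4.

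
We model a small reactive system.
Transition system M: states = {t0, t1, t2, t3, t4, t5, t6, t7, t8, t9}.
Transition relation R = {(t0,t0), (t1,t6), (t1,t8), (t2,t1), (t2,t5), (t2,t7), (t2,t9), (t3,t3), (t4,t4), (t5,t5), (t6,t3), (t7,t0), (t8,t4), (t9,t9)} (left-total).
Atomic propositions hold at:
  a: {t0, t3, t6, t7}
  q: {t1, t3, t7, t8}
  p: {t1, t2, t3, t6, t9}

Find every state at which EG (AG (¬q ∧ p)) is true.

{t9}

Sat(¬q) = {t0, t2, t4, t5, t6, t9}
Sat(¬q ∧ p) = {t2, t6, t9}
AG (¬q ∧ p): greatest fixpoint, start Z0 = {t2, t6, t9}, keep only states in Sat with every successor in Z. Z1 = {t9}; fixed.
Sat(AG (¬q ∧ p)) = {t9}
EG (AG (¬q ∧ p)): greatest fixpoint, start Z0 = {t9}, keep only states in Sat with some successor in Z. Already a fixed point.
Sat(EG (AG (¬q ∧ p))) = {t9}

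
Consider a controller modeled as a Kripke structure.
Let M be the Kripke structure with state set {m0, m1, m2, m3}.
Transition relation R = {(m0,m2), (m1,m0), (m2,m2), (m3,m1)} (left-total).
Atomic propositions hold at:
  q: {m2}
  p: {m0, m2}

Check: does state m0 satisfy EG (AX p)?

Yes

Sat(AX p) = {s : every successor in {m0, m2}} = {m0, m1, m2}
EG (AX p): greatest fixpoint, start Z0 = {m0, m1, m2}, keep only states in Sat with some successor in Z. Already a fixed point.
Sat(EG (AX p)) = {m0, m1, m2}
m0 ∈ Sat(EG (AX p)) = {m0, m1, m2}, so the formula holds at m0.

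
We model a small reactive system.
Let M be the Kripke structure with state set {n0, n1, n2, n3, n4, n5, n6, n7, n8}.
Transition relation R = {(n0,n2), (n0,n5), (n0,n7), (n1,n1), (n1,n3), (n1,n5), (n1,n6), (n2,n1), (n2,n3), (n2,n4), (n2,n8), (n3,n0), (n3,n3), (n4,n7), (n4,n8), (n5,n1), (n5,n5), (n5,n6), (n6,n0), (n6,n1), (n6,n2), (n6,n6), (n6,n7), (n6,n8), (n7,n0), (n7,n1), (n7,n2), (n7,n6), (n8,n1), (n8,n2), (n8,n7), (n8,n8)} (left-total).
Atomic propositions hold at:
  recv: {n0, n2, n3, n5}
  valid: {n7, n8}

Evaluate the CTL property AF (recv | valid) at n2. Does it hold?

Yes

Sat(recv | valid) = {n0, n2, n3, n5, n7, n8}
AF (recv | valid): least fixpoint, start Z0 = {n0, n2, n3, n5, n7, n8}, add states with every successor in Z. Z1 = {n0, n2, n3, n4, n5, n7, n8}; fixed.
Sat(AF (recv | valid)) = {n0, n2, n3, n4, n5, n7, n8}
n2 ∈ Sat(AF (recv | valid)) = {n0, n2, n3, n4, n5, n7, n8}, so the formula holds at n2.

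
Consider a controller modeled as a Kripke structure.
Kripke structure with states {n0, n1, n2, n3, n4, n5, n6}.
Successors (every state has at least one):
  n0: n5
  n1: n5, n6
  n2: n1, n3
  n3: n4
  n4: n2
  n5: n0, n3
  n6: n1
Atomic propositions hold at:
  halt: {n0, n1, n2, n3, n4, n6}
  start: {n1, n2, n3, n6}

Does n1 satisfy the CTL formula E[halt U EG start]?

EG start: greatest fixpoint, start Z0 = {n1, n2, n3, n6}, keep only states in Sat with some successor in Z. Z1 = {n1, n2, n6}; fixed.
Sat(EG start) = {n1, n2, n6}
E[halt U EG start]: least fixpoint, start Z0 = Sat(EG start) = {n1, n2, n6}, add states in Sat(halt) with some successor in Z. Z1 = {n1, n2, n4, n6}; Z2 = {n1, n2, n3, n4, n6}; fixed.
Sat(E[halt U EG start]) = {n1, n2, n3, n4, n6}
n1 ∈ Sat(E[halt U EG start]) = {n1, n2, n3, n4, n6}, so the formula holds at n1.

Yes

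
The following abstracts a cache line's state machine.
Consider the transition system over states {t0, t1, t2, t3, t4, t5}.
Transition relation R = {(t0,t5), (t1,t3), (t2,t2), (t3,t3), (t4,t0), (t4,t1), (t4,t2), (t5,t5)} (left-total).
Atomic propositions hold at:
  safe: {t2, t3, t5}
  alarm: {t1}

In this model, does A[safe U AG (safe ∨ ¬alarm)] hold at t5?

Yes

Sat(¬alarm) = {t0, t2, t3, t4, t5}
Sat(safe ∨ ¬alarm) = {t0, t2, t3, t4, t5}
AG (safe ∨ ¬alarm): greatest fixpoint, start Z0 = {t0, t2, t3, t4, t5}, keep only states in Sat with every successor in Z. Z1 = {t0, t2, t3, t5}; fixed.
Sat(AG (safe ∨ ¬alarm)) = {t0, t2, t3, t5}
A[safe U AG (safe ∨ ¬alarm)]: least fixpoint, start Z0 = Sat(AG (safe ∨ ¬alarm)) = {t0, t2, t3, t5}, add states in Sat(safe) with every successor in Z. Already a fixed point.
Sat(A[safe U AG (safe ∨ ¬alarm)]) = {t0, t2, t3, t5}
t5 ∈ Sat(A[safe U AG (safe ∨ ¬alarm)]) = {t0, t2, t3, t5}, so the formula holds at t5.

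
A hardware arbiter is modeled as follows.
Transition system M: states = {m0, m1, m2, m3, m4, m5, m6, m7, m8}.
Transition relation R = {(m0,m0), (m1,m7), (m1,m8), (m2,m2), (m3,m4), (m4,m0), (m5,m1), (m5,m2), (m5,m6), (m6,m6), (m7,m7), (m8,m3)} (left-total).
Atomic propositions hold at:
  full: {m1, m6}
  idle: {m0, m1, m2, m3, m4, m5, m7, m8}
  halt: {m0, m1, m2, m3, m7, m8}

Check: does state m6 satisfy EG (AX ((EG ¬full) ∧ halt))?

Sat(¬full) = {m0, m2, m3, m4, m5, m7, m8}
EG ¬full: greatest fixpoint, start Z0 = {m0, m2, m3, m4, m5, m7, m8}, keep only states in Sat with some successor in Z. Already a fixed point.
Sat(EG ¬full) = {m0, m2, m3, m4, m5, m7, m8}
Sat((EG ¬full) ∧ halt) = {m0, m2, m3, m7, m8}
Sat(AX ((EG ¬full) ∧ halt)) = {s : every successor in {m0, m2, m3, m7, m8}} = {m0, m1, m2, m4, m7, m8}
EG (AX ((EG ¬full) ∧ halt)): greatest fixpoint, start Z0 = {m0, m1, m2, m4, m7, m8}, keep only states in Sat with some successor in Z. Z1 = {m0, m1, m2, m4, m7}; fixed.
Sat(EG (AX ((EG ¬full) ∧ halt))) = {m0, m1, m2, m4, m7}
m6 ∉ Sat(EG (AX ((EG ¬full) ∧ halt))) = {m0, m1, m2, m4, m7}, so the formula does not hold at m6.

No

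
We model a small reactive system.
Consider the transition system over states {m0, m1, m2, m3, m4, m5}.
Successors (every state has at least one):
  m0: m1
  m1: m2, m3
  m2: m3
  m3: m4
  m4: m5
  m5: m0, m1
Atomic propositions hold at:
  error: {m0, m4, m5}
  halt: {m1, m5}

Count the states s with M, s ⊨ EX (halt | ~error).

5

Sat(~error) = {m1, m2, m3}
Sat(halt | ~error) = {m1, m2, m3, m5}
Sat(EX (halt | ~error)) = {s : some successor in {m1, m2, m3, m5}} = {m0, m1, m2, m4, m5}
|Sat(EX (halt | ~error))| = |{m0, m1, m2, m4, m5}| = 5.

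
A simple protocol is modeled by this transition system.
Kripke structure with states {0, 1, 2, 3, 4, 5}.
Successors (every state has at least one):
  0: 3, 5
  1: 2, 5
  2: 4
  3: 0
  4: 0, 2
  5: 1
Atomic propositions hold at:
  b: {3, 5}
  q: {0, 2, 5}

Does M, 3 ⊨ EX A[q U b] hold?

A[q U b]: least fixpoint, start Z0 = Sat(b) = {3, 5}, add states in Sat(q) with every successor in Z. Z1 = {0, 3, 5}; fixed.
Sat(A[q U b]) = {0, 3, 5}
Sat(EX A[q U b]) = {s : some successor in {0, 3, 5}} = {0, 1, 3, 4}
3 ∈ Sat(EX A[q U b]) = {0, 1, 3, 4}, so the formula holds at 3.

Yes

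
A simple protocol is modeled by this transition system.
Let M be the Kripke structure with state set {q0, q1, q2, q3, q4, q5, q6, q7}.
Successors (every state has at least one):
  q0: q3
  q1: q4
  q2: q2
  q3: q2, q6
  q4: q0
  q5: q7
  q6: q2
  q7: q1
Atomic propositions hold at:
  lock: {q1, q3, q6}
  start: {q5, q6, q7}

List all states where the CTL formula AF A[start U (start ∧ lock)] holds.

{q6}

Sat(start ∧ lock) = {q6}
A[start U (start ∧ lock)]: least fixpoint, start Z0 = Sat((start ∧ lock)) = {q6}, add states in Sat(start) with every successor in Z. Already a fixed point.
Sat(A[start U (start ∧ lock)]) = {q6}
AF A[start U (start ∧ lock)]: least fixpoint, start Z0 = {q6}, add states with every successor in Z. Already a fixed point.
Sat(AF A[start U (start ∧ lock)]) = {q6}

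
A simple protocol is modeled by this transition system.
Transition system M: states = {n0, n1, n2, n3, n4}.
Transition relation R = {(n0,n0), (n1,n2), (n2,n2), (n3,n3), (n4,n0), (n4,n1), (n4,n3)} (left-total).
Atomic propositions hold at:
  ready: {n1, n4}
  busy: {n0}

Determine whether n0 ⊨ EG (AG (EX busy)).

Sat(EX busy) = {s : some successor in {n0}} = {n0, n4}
AG (EX busy): greatest fixpoint, start Z0 = {n0, n4}, keep only states in Sat with every successor in Z. Z1 = {n0}; fixed.
Sat(AG (EX busy)) = {n0}
EG (AG (EX busy)): greatest fixpoint, start Z0 = {n0}, keep only states in Sat with some successor in Z. Already a fixed point.
Sat(EG (AG (EX busy))) = {n0}
n0 ∈ Sat(EG (AG (EX busy))) = {n0}, so the formula holds at n0.

Yes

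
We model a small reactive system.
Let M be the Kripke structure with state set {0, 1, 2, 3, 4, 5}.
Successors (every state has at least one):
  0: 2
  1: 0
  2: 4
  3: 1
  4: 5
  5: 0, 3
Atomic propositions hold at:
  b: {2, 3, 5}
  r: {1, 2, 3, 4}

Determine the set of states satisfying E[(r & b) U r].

Sat(r & b) = {2, 3}
E[(r & b) U r]: least fixpoint, start Z0 = Sat(r) = {1, 2, 3, 4}, add states in Sat(r & b) with some successor in Z. Already a fixed point.
Sat(E[(r & b) U r]) = {1, 2, 3, 4}

{1, 2, 3, 4}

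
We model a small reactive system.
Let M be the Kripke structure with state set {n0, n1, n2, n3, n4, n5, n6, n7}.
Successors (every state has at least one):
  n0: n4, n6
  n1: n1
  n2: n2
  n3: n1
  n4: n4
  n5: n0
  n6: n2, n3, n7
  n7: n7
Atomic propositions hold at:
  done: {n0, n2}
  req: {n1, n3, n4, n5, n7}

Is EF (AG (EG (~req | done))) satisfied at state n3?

No

Sat(~req) = {n0, n2, n6}
Sat(~req | done) = {n0, n2, n6}
EG (~req | done): greatest fixpoint, start Z0 = {n0, n2, n6}, keep only states in Sat with some successor in Z. Already a fixed point.
Sat(EG (~req | done)) = {n0, n2, n6}
AG (EG (~req | done)): greatest fixpoint, start Z0 = {n0, n2, n6}, keep only states in Sat with every successor in Z. Z1 = {n2}; fixed.
Sat(AG (EG (~req | done))) = {n2}
EF (AG (EG (~req | done))): least fixpoint, start Z0 = {n2}, add states with some successor in Z. Z1 = {n2, n6}; Z2 = {n0, n2, n6}; Z3 = {n0, n2, n5, n6}; fixed.
Sat(EF (AG (EG (~req | done)))) = {n0, n2, n5, n6}
n3 ∉ Sat(EF (AG (EG (~req | done)))) = {n0, n2, n5, n6}, so the formula does not hold at n3.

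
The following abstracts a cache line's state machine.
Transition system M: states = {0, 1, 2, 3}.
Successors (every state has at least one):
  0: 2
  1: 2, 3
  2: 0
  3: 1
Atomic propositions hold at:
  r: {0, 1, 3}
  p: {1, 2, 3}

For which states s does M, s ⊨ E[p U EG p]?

EG p: greatest fixpoint, start Z0 = {1, 2, 3}, keep only states in Sat with some successor in Z. Z1 = {1, 3}; fixed.
Sat(EG p) = {1, 3}
E[p U EG p]: least fixpoint, start Z0 = Sat(EG p) = {1, 3}, add states in Sat(p) with some successor in Z. Already a fixed point.
Sat(E[p U EG p]) = {1, 3}

{1, 3}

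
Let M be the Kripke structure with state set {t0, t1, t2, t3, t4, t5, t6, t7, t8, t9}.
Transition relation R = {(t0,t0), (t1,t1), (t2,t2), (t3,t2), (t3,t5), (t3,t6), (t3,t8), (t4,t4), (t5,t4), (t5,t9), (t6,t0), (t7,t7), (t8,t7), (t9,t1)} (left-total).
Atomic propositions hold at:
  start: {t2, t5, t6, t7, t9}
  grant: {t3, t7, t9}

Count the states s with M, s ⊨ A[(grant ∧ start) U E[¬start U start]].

7

Sat(grant ∧ start) = {t7, t9}
Sat(¬start) = {t0, t1, t3, t4, t8}
E[¬start U start]: least fixpoint, start Z0 = Sat(start) = {t2, t5, t6, t7, t9}, add states in Sat(¬start) with some successor in Z. Z1 = {t2, t3, t5, t6, t7, t8, t9}; fixed.
Sat(E[¬start U start]) = {t2, t3, t5, t6, t7, t8, t9}
A[(grant ∧ start) U E[¬start U start]]: least fixpoint, start Z0 = Sat(E[¬start U start]) = {t2, t3, t5, t6, t7, t8, t9}, add states in Sat(grant ∧ start) with every successor in Z. Already a fixed point.
Sat(A[(grant ∧ start) U E[¬start U start]]) = {t2, t3, t5, t6, t7, t8, t9}
|Sat(A[(grant ∧ start) U E[¬start U start]])| = |{t2, t3, t5, t6, t7, t8, t9}| = 7.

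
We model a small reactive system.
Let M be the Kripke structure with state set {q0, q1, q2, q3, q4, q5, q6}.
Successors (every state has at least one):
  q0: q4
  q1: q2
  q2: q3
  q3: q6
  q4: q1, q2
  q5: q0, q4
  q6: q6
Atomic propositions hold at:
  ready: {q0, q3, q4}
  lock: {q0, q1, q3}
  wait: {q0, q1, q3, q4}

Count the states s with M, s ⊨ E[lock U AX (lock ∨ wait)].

Sat(lock ∨ wait) = {q0, q1, q3, q4}
Sat(AX (lock ∨ wait)) = {s : every successor in {q0, q1, q3, q4}} = {q0, q2, q5}
E[lock U AX (lock ∨ wait)]: least fixpoint, start Z0 = Sat(AX (lock ∨ wait)) = {q0, q2, q5}, add states in Sat(lock) with some successor in Z. Z1 = {q0, q1, q2, q5}; fixed.
Sat(E[lock U AX (lock ∨ wait)]) = {q0, q1, q2, q5}
|Sat(E[lock U AX (lock ∨ wait)])| = |{q0, q1, q2, q5}| = 4.

4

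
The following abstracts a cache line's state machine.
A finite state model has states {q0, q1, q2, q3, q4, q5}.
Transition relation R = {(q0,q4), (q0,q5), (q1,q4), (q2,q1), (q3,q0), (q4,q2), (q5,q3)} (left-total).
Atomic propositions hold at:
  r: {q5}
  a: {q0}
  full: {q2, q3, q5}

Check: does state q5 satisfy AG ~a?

Sat(~a) = {q1, q2, q3, q4, q5}
AG ~a: greatest fixpoint, start Z0 = {q1, q2, q3, q4, q5}, keep only states in Sat with every successor in Z. Z1 = {q1, q2, q4, q5}; Z2 = {q1, q2, q4}; fixed.
Sat(AG ~a) = {q1, q2, q4}
q5 ∉ Sat(AG ~a) = {q1, q2, q4}, so the formula does not hold at q5.

No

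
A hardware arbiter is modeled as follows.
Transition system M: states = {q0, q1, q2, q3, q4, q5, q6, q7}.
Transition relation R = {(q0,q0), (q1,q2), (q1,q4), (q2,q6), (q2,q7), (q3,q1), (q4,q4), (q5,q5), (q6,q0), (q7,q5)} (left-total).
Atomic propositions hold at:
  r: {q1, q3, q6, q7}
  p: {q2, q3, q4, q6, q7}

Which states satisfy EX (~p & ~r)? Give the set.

Sat(~p) = {q0, q1, q5}
Sat(~r) = {q0, q2, q4, q5}
Sat(~p & ~r) = {q0, q5}
Sat(EX (~p & ~r)) = {s : some successor in {q0, q5}} = {q0, q5, q6, q7}

{q0, q5, q6, q7}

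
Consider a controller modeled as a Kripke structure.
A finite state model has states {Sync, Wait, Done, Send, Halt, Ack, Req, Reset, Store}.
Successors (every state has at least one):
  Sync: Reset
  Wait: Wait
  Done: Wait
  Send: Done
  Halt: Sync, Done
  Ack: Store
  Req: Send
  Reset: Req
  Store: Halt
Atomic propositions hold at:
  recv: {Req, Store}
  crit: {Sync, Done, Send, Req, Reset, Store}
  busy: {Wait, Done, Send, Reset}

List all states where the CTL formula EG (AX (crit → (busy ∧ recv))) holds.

{Wait, Done}

Sat(busy ∧ recv) = ∅
Sat(crit → (busy ∧ recv)) = {Wait, Halt, Ack}
Sat(AX (crit → (busy ∧ recv))) = {s : every successor in {Wait, Halt, Ack}} = {Wait, Done, Store}
EG (AX (crit → (busy ∧ recv))): greatest fixpoint, start Z0 = {Wait, Done, Store}, keep only states in Sat with some successor in Z. Z1 = {Wait, Done}; fixed.
Sat(EG (AX (crit → (busy ∧ recv)))) = {Wait, Done}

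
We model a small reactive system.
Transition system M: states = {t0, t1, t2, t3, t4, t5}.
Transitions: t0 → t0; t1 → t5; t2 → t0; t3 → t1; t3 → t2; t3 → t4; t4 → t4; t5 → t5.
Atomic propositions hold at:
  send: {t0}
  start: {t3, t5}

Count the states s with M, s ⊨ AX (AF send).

2

AF send: least fixpoint, start Z0 = {t0}, add states with every successor in Z. Z1 = {t0, t2}; fixed.
Sat(AF send) = {t0, t2}
Sat(AX (AF send)) = {s : every successor in {t0, t2}} = {t0, t2}
|Sat(AX (AF send))| = |{t0, t2}| = 2.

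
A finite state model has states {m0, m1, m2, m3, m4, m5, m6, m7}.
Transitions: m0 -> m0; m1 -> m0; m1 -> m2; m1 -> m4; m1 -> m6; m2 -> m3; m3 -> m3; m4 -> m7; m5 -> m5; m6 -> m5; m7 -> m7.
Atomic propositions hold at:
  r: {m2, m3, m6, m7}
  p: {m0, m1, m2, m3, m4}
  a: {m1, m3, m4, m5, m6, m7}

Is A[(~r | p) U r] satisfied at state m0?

Sat(~r) = {m0, m1, m4, m5}
Sat(~r | p) = {m0, m1, m2, m3, m4, m5}
A[(~r | p) U r]: least fixpoint, start Z0 = Sat(r) = {m2, m3, m6, m7}, add states in Sat(~r | p) with every successor in Z. Z1 = {m2, m3, m4, m6, m7}; fixed.
Sat(A[(~r | p) U r]) = {m2, m3, m4, m6, m7}
m0 ∉ Sat(A[(~r | p) U r]) = {m2, m3, m4, m6, m7}, so the formula does not hold at m0.

No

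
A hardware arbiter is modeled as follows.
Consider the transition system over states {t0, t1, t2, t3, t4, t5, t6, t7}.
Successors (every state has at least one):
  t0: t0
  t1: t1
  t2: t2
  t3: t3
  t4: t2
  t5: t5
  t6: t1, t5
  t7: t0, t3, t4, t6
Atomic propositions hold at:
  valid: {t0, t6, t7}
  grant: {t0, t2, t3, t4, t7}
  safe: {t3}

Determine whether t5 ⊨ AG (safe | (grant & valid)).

No

Sat(grant & valid) = {t0, t7}
Sat(safe | (grant & valid)) = {t0, t3, t7}
AG (safe | (grant & valid)): greatest fixpoint, start Z0 = {t0, t3, t7}, keep only states in Sat with every successor in Z. Z1 = {t0, t3}; fixed.
Sat(AG (safe | (grant & valid))) = {t0, t3}
t5 ∉ Sat(AG (safe | (grant & valid))) = {t0, t3}, so the formula does not hold at t5.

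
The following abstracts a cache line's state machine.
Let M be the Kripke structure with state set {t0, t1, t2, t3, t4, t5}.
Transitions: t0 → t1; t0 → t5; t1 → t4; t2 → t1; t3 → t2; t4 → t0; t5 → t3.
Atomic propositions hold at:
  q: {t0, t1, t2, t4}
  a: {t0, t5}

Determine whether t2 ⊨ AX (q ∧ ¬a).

Yes

Sat(¬a) = {t1, t2, t3, t4}
Sat(q ∧ ¬a) = {t1, t2, t4}
Sat(AX (q ∧ ¬a)) = {s : every successor in {t1, t2, t4}} = {t1, t2, t3}
t2 ∈ Sat(AX (q ∧ ¬a)) = {t1, t2, t3}, so the formula holds at t2.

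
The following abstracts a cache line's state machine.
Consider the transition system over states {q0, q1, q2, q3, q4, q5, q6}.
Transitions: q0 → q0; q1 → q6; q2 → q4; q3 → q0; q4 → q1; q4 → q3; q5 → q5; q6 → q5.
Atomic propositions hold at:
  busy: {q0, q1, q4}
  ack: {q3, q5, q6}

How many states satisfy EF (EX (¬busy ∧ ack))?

5

Sat(¬busy) = {q2, q3, q5, q6}
Sat(¬busy ∧ ack) = {q3, q5, q6}
Sat(EX (¬busy ∧ ack)) = {s : some successor in {q3, q5, q6}} = {q1, q4, q5, q6}
EF (EX (¬busy ∧ ack)): least fixpoint, start Z0 = {q1, q4, q5, q6}, add states with some successor in Z. Z1 = {q1, q2, q4, q5, q6}; fixed.
Sat(EF (EX (¬busy ∧ ack))) = {q1, q2, q4, q5, q6}
|Sat(EF (EX (¬busy ∧ ack)))| = |{q1, q2, q4, q5, q6}| = 5.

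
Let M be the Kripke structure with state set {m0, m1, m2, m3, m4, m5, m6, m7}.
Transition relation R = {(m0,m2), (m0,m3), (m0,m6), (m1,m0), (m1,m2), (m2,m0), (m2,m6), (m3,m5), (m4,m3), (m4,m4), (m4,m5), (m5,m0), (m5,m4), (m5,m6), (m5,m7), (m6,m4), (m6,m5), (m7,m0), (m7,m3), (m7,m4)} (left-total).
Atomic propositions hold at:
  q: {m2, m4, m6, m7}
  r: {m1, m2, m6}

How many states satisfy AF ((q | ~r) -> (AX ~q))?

2

Sat(~r) = {m0, m3, m4, m5, m7}
Sat(q | ~r) = {m0, m2, m3, m4, m5, m6, m7}
Sat(~q) = {m0, m1, m3, m5}
Sat(AX ~q) = {s : every successor in {m0, m1, m3, m5}} = {m3}
Sat((q | ~r) -> (AX ~q)) = {m1, m3}
AF ((q | ~r) -> (AX ~q)): least fixpoint, start Z0 = {m1, m3}, add states with every successor in Z. Already a fixed point.
Sat(AF ((q | ~r) -> (AX ~q))) = {m1, m3}
|Sat(AF ((q | ~r) -> (AX ~q)))| = |{m1, m3}| = 2.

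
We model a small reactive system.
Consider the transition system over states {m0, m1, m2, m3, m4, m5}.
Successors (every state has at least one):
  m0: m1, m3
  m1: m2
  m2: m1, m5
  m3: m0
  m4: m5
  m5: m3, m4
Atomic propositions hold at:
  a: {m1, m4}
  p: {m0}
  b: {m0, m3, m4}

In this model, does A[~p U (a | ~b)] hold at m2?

Yes

Sat(~p) = {m1, m2, m3, m4, m5}
Sat(~b) = {m1, m2, m5}
Sat(a | ~b) = {m1, m2, m4, m5}
A[~p U (a | ~b)]: least fixpoint, start Z0 = Sat((a | ~b)) = {m1, m2, m4, m5}, add states in Sat(~p) with every successor in Z. Already a fixed point.
Sat(A[~p U (a | ~b)]) = {m1, m2, m4, m5}
m2 ∈ Sat(A[~p U (a | ~b)]) = {m1, m2, m4, m5}, so the formula holds at m2.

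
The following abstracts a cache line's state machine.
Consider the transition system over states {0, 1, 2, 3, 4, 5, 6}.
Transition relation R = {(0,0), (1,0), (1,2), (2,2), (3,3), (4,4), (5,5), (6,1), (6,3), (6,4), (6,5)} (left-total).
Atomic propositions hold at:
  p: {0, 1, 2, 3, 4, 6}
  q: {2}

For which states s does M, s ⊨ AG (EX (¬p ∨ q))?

Sat(¬p) = {5}
Sat(¬p ∨ q) = {2, 5}
Sat(EX (¬p ∨ q)) = {s : some successor in {2, 5}} = {1, 2, 5, 6}
AG (EX (¬p ∨ q)): greatest fixpoint, start Z0 = {1, 2, 5, 6}, keep only states in Sat with every successor in Z. Z1 = {2, 5}; fixed.
Sat(AG (EX (¬p ∨ q))) = {2, 5}

{2, 5}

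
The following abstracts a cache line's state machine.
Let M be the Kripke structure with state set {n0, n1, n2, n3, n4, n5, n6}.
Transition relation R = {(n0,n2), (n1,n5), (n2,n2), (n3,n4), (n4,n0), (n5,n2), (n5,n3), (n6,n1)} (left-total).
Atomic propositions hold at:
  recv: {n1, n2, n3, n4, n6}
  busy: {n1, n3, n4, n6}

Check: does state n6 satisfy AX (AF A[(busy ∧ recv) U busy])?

Sat(busy ∧ recv) = {n1, n3, n4, n6}
A[(busy ∧ recv) U busy]: least fixpoint, start Z0 = Sat(busy) = {n1, n3, n4, n6}, add states in Sat(busy ∧ recv) with every successor in Z. Already a fixed point.
Sat(A[(busy ∧ recv) U busy]) = {n1, n3, n4, n6}
AF A[(busy ∧ recv) U busy]: least fixpoint, start Z0 = {n1, n3, n4, n6}, add states with every successor in Z. Already a fixed point.
Sat(AF A[(busy ∧ recv) U busy]) = {n1, n3, n4, n6}
Sat(AX (AF A[(busy ∧ recv) U busy])) = {s : every successor in {n1, n3, n4, n6}} = {n3, n6}
n6 ∈ Sat(AX (AF A[(busy ∧ recv) U busy])) = {n3, n6}, so the formula holds at n6.

Yes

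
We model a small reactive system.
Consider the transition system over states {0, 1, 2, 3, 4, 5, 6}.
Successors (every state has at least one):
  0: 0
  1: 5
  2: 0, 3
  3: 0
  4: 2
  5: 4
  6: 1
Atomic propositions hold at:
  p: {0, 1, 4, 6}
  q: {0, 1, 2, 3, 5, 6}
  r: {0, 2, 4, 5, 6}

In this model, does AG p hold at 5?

AG p: greatest fixpoint, start Z0 = {0, 1, 4, 6}, keep only states in Sat with every successor in Z. Z1 = {0, 6}; Z2 = {0}; fixed.
Sat(AG p) = {0}
5 ∉ Sat(AG p) = {0}, so the formula does not hold at 5.

No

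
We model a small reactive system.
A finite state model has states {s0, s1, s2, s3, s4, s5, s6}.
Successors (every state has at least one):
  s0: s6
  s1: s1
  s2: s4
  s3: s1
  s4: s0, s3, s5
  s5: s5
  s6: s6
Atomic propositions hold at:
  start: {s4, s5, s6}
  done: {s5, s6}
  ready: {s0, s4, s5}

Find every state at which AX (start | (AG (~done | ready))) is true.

Sat(~done) = {s0, s1, s2, s3, s4}
Sat(~done | ready) = {s0, s1, s2, s3, s4, s5}
AG (~done | ready): greatest fixpoint, start Z0 = {s0, s1, s2, s3, s4, s5}, keep only states in Sat with every successor in Z. Z1 = {s1, s2, s3, s4, s5}; Z2 = {s1, s2, s3, s5}; Z3 = {s1, s3, s5}; fixed.
Sat(AG (~done | ready)) = {s1, s3, s5}
Sat(start | (AG (~done | ready))) = {s1, s3, s4, s5, s6}
Sat(AX (start | (AG (~done | ready)))) = {s : every successor in {s1, s3, s4, s5, s6}} = {s0, s1, s2, s3, s5, s6}

{s0, s1, s2, s3, s5, s6}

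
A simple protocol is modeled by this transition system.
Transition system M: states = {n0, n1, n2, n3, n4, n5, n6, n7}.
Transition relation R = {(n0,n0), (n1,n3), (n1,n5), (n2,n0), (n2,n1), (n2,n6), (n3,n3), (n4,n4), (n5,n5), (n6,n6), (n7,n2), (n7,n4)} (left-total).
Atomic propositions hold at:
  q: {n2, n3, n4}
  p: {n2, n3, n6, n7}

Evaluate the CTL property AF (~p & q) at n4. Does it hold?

Sat(~p) = {n0, n1, n4, n5}
Sat(~p & q) = {n4}
AF (~p & q): least fixpoint, start Z0 = {n4}, add states with every successor in Z. Already a fixed point.
Sat(AF (~p & q)) = {n4}
n4 ∈ Sat(AF (~p & q)) = {n4}, so the formula holds at n4.

Yes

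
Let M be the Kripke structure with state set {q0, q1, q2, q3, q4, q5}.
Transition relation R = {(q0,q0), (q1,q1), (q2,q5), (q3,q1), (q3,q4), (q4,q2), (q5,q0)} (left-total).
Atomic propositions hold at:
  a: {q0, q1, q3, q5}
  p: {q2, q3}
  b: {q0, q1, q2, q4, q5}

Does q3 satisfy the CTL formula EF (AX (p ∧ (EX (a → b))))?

Sat(a → b) = {q0, q1, q2, q4, q5}
Sat(EX (a → b)) = {s : some successor in {q0, q1, q2, q4, q5}} = {q0, q1, q2, q3, q4, q5}
Sat(p ∧ (EX (a → b))) = {q2, q3}
Sat(AX (p ∧ (EX (a → b)))) = {s : every successor in {q2, q3}} = {q4}
EF (AX (p ∧ (EX (a → b)))): least fixpoint, start Z0 = {q4}, add states with some successor in Z. Z1 = {q3, q4}; fixed.
Sat(EF (AX (p ∧ (EX (a → b))))) = {q3, q4}
q3 ∈ Sat(EF (AX (p ∧ (EX (a → b))))) = {q3, q4}, so the formula holds at q3.

Yes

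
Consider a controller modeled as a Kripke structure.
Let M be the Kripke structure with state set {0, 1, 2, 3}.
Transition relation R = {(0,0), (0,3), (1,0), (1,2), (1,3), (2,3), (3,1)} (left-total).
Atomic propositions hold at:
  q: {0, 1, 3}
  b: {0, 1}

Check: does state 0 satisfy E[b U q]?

E[b U q]: least fixpoint, start Z0 = Sat(q) = {0, 1, 3}, add states in Sat(b) with some successor in Z. Already a fixed point.
Sat(E[b U q]) = {0, 1, 3}
0 ∈ Sat(E[b U q]) = {0, 1, 3}, so the formula holds at 0.

Yes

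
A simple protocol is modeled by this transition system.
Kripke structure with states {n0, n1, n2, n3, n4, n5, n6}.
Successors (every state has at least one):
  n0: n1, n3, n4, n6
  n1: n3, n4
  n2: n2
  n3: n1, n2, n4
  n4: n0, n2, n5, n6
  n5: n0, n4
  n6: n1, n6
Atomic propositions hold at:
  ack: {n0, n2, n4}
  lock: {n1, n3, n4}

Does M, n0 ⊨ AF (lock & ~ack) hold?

No

Sat(~ack) = {n1, n3, n5, n6}
Sat(lock & ~ack) = {n1, n3}
AF (lock & ~ack): least fixpoint, start Z0 = {n1, n3}, add states with every successor in Z. Already a fixed point.
Sat(AF (lock & ~ack)) = {n1, n3}
n0 ∉ Sat(AF (lock & ~ack)) = {n1, n3}, so the formula does not hold at n0.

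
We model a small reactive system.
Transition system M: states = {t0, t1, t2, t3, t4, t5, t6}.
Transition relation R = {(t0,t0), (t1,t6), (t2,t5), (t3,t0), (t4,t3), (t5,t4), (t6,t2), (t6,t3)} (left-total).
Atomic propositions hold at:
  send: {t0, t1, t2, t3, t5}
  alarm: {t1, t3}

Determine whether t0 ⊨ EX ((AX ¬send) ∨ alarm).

Sat(¬send) = {t4, t6}
Sat(AX ¬send) = {s : every successor in {t4, t6}} = {t1, t5}
Sat((AX ¬send) ∨ alarm) = {t1, t3, t5}
Sat(EX ((AX ¬send) ∨ alarm)) = {s : some successor in {t1, t3, t5}} = {t2, t4, t6}
t0 ∉ Sat(EX ((AX ¬send) ∨ alarm)) = {t2, t4, t6}, so the formula does not hold at t0.

No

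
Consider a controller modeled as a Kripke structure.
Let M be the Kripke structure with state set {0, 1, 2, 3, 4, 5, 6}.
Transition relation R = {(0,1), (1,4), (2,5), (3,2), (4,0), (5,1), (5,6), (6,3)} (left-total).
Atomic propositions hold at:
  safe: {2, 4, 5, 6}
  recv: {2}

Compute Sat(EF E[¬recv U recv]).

Sat(¬recv) = {0, 1, 3, 4, 5, 6}
E[¬recv U recv]: least fixpoint, start Z0 = Sat(recv) = {2}, add states in Sat(¬recv) with some successor in Z. Z1 = {2, 3}; Z2 = {2, 3, 6}; Z3 = {2, 3, 5, 6}; fixed.
Sat(E[¬recv U recv]) = {2, 3, 5, 6}
EF E[¬recv U recv]: least fixpoint, start Z0 = {2, 3, 5, 6}, add states with some successor in Z. Already a fixed point.
Sat(EF E[¬recv U recv]) = {2, 3, 5, 6}

{2, 3, 5, 6}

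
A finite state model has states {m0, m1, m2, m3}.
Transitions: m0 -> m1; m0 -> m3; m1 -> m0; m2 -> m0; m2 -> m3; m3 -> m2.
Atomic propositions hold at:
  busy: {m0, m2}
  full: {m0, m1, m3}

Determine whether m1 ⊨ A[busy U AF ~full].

No

Sat(~full) = {m2}
AF ~full: least fixpoint, start Z0 = {m2}, add states with every successor in Z. Z1 = {m2, m3}; fixed.
Sat(AF ~full) = {m2, m3}
A[busy U AF ~full]: least fixpoint, start Z0 = Sat(AF ~full) = {m2, m3}, add states in Sat(busy) with every successor in Z. Already a fixed point.
Sat(A[busy U AF ~full]) = {m2, m3}
m1 ∉ Sat(A[busy U AF ~full]) = {m2, m3}, so the formula does not hold at m1.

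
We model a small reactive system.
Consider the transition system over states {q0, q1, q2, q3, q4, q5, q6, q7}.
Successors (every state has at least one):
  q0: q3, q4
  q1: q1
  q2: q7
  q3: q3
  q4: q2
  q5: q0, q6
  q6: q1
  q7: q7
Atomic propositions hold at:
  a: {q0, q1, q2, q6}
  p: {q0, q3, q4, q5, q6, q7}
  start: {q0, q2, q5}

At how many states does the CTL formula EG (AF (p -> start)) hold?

3

Sat(p -> start) = {q0, q1, q2, q5}
AF (p -> start): least fixpoint, start Z0 = {q0, q1, q2, q5}, add states with every successor in Z. Z1 = {q0, q1, q2, q4, q5, q6}; fixed.
Sat(AF (p -> start)) = {q0, q1, q2, q4, q5, q6}
EG (AF (p -> start)): greatest fixpoint, start Z0 = {q0, q1, q2, q4, q5, q6}, keep only states in Sat with some successor in Z. Z1 = {q0, q1, q4, q5, q6}; Z2 = {q0, q1, q5, q6}; Z3 = {q1, q5, q6}; fixed.
Sat(EG (AF (p -> start))) = {q1, q5, q6}
|Sat(EG (AF (p -> start)))| = |{q1, q5, q6}| = 3.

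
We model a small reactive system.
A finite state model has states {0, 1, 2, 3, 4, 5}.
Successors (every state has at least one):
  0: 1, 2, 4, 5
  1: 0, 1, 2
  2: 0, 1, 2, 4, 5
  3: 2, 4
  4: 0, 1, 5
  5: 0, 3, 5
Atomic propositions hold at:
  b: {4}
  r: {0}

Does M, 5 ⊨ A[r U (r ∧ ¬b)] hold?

Sat(¬b) = {0, 1, 2, 3, 5}
Sat(r ∧ ¬b) = {0}
A[r U (r ∧ ¬b)]: least fixpoint, start Z0 = Sat((r ∧ ¬b)) = {0}, add states in Sat(r) with every successor in Z. Already a fixed point.
Sat(A[r U (r ∧ ¬b)]) = {0}
5 ∉ Sat(A[r U (r ∧ ¬b)]) = {0}, so the formula does not hold at 5.

No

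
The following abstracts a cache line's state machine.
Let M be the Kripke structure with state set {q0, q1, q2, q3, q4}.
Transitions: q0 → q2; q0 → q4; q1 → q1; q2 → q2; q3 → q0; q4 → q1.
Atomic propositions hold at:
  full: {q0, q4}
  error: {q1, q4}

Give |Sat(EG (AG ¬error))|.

Sat(¬error) = {q0, q2, q3}
AG ¬error: greatest fixpoint, start Z0 = {q0, q2, q3}, keep only states in Sat with every successor in Z. Z1 = {q2, q3}; Z2 = {q2}; fixed.
Sat(AG ¬error) = {q2}
EG (AG ¬error): greatest fixpoint, start Z0 = {q2}, keep only states in Sat with some successor in Z. Already a fixed point.
Sat(EG (AG ¬error)) = {q2}
|Sat(EG (AG ¬error))| = |{q2}| = 1.

1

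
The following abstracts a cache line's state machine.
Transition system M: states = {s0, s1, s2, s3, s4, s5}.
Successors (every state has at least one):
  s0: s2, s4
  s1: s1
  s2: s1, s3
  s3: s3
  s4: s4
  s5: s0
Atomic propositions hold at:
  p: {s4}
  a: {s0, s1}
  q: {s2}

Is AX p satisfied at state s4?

Sat(AX p) = {s : every successor in {s4}} = {s4}
s4 ∈ Sat(AX p) = {s4}, so the formula holds at s4.

Yes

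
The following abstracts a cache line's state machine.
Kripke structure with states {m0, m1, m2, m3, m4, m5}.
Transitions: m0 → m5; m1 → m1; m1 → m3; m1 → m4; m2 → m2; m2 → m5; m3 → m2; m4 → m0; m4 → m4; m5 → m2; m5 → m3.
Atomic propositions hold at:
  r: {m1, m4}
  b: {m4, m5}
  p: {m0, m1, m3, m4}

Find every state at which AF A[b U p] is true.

{m0, m1, m3, m4}

A[b U p]: least fixpoint, start Z0 = Sat(p) = {m0, m1, m3, m4}, add states in Sat(b) with every successor in Z. Already a fixed point.
Sat(A[b U p]) = {m0, m1, m3, m4}
AF A[b U p]: least fixpoint, start Z0 = {m0, m1, m3, m4}, add states with every successor in Z. Already a fixed point.
Sat(AF A[b U p]) = {m0, m1, m3, m4}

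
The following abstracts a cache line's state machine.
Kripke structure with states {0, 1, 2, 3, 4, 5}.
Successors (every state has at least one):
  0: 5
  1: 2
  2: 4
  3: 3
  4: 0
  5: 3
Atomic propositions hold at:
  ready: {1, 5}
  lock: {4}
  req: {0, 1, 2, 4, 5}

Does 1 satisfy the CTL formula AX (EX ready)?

Sat(EX ready) = {s : some successor in {1, 5}} = {0}
Sat(AX (EX ready)) = {s : every successor in {0}} = {4}
1 ∉ Sat(AX (EX ready)) = {4}, so the formula does not hold at 1.

No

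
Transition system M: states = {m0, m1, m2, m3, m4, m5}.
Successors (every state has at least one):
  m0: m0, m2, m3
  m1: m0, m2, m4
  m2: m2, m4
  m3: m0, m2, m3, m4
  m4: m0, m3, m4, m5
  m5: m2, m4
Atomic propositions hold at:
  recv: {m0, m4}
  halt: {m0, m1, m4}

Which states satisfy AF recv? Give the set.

AF recv: least fixpoint, start Z0 = {m0, m4}, add states with every successor in Z. Already a fixed point.
Sat(AF recv) = {m0, m4}

{m0, m4}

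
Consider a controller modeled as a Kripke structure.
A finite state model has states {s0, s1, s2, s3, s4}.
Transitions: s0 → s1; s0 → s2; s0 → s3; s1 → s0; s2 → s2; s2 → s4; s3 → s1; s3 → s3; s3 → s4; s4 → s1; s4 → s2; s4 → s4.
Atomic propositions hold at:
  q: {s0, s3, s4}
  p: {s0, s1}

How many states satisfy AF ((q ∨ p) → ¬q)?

2

Sat(q ∨ p) = {s0, s1, s3, s4}
Sat(¬q) = {s1, s2}
Sat((q ∨ p) → ¬q) = {s1, s2}
AF ((q ∨ p) → ¬q): least fixpoint, start Z0 = {s1, s2}, add states with every successor in Z. Already a fixed point.
Sat(AF ((q ∨ p) → ¬q)) = {s1, s2}
|Sat(AF ((q ∨ p) → ¬q))| = |{s1, s2}| = 2.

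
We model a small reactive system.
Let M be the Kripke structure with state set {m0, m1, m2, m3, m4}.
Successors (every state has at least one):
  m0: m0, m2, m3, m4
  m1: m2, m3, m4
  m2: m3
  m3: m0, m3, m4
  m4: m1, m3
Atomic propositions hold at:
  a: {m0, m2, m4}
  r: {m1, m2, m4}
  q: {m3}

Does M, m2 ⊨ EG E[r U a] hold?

No

E[r U a]: least fixpoint, start Z0 = Sat(a) = {m0, m2, m4}, add states in Sat(r) with some successor in Z. Z1 = {m0, m1, m2, m4}; fixed.
Sat(E[r U a]) = {m0, m1, m2, m4}
EG E[r U a]: greatest fixpoint, start Z0 = {m0, m1, m2, m4}, keep only states in Sat with some successor in Z. Z1 = {m0, m1, m4}; fixed.
Sat(EG E[r U a]) = {m0, m1, m4}
m2 ∉ Sat(EG E[r U a]) = {m0, m1, m4}, so the formula does not hold at m2.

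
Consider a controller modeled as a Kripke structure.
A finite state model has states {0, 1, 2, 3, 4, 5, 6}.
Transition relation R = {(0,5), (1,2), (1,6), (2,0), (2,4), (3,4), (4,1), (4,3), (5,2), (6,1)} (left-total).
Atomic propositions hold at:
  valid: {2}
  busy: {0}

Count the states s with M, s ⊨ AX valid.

1

Sat(AX valid) = {s : every successor in {2}} = {5}
|Sat(AX valid)| = |{5}| = 1.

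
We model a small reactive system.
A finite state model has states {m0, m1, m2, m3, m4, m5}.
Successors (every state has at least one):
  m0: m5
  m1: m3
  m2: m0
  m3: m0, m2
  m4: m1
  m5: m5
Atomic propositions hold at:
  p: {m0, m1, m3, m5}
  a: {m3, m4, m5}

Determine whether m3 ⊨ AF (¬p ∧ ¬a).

No

Sat(¬p) = {m2, m4}
Sat(¬a) = {m0, m1, m2}
Sat(¬p ∧ ¬a) = {m2}
AF (¬p ∧ ¬a): least fixpoint, start Z0 = {m2}, add states with every successor in Z. Already a fixed point.
Sat(AF (¬p ∧ ¬a)) = {m2}
m3 ∉ Sat(AF (¬p ∧ ¬a)) = {m2}, so the formula does not hold at m3.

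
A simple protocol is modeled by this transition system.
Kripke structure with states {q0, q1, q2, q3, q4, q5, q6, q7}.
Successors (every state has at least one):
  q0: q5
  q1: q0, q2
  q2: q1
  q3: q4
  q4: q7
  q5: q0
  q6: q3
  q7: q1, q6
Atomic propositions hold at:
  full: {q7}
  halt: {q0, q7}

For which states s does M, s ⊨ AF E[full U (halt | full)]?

{q0, q3, q4, q5, q6, q7}

Sat(halt | full) = {q0, q7}
E[full U (halt | full)]: least fixpoint, start Z0 = Sat((halt | full)) = {q0, q7}, add states in Sat(full) with some successor in Z. Already a fixed point.
Sat(E[full U (halt | full)]) = {q0, q7}
AF E[full U (halt | full)]: least fixpoint, start Z0 = {q0, q7}, add states with every successor in Z. Z1 = {q0, q4, q5, q7}; Z2 = {q0, q3, q4, q5, q7}; Z3 = {q0, q3, q4, q5, q6, q7}; fixed.
Sat(AF E[full U (halt | full)]) = {q0, q3, q4, q5, q6, q7}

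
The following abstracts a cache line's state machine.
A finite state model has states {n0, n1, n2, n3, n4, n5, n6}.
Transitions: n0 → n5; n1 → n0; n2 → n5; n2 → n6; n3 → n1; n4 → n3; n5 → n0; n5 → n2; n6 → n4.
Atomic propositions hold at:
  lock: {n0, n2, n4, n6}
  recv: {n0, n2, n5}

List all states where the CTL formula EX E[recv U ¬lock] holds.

{n0, n1, n2, n3, n4, n5}

Sat(¬lock) = {n1, n3, n5}
E[recv U ¬lock]: least fixpoint, start Z0 = Sat(¬lock) = {n1, n3, n5}, add states in Sat(recv) with some successor in Z. Z1 = {n0, n1, n2, n3, n5}; fixed.
Sat(E[recv U ¬lock]) = {n0, n1, n2, n3, n5}
Sat(EX E[recv U ¬lock]) = {s : some successor in {n0, n1, n2, n3, n5}} = {n0, n1, n2, n3, n4, n5}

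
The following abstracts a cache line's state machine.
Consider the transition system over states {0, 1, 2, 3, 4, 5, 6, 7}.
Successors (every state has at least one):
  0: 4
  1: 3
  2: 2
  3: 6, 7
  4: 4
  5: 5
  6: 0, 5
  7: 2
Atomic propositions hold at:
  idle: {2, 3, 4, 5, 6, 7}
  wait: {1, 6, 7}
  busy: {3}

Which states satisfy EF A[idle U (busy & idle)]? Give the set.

Sat(busy & idle) = {3}
A[idle U (busy & idle)]: least fixpoint, start Z0 = Sat((busy & idle)) = {3}, add states in Sat(idle) with every successor in Z. Already a fixed point.
Sat(A[idle U (busy & idle)]) = {3}
EF A[idle U (busy & idle)]: least fixpoint, start Z0 = {3}, add states with some successor in Z. Z1 = {1, 3}; fixed.
Sat(EF A[idle U (busy & idle)]) = {1, 3}

{1, 3}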